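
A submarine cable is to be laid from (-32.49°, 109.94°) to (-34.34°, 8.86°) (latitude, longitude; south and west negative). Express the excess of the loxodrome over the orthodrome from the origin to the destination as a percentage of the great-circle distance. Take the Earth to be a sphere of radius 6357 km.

5.1%

Great circle: σ = 1.4008 rad → d_gc = Rσ = 8905.0 km
Rhumb: Δφ = -0.0323, Δλ = -1.7642, Δψ = -0.0387, q = Δφ/Δψ = 0.8346 → d_rh = R√(Δφ²+q²Δλ²) = 9362.6 km
Excess = (9362.6 − 8905.0) / 8905.0 = 457.6 / 8905.0 = 5.14% ≈ 5.1%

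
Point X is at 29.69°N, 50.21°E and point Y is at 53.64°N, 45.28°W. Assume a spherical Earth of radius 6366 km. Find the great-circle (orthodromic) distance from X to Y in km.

Haversine: a = sin²(Δφ/2)+cos φ₁ cos φ₂ sin²(Δλ/2) = 0.32520;  σ = 2·atan2(√a,√(1−a))
σ = 69.537° → d = Rσ = 6366·1.21365 = 7726 km

7726 km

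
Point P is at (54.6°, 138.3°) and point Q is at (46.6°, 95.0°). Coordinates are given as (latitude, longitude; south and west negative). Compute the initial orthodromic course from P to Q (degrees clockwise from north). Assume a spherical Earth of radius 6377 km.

N = sin Δλ·cos φ₂ = -0.4712;  D = cos φ₁ sin φ₂ − sin φ₁ cos φ₂ cos Δλ = +0.0133
initial course = atan2(N, D) = 271.62°

271.6°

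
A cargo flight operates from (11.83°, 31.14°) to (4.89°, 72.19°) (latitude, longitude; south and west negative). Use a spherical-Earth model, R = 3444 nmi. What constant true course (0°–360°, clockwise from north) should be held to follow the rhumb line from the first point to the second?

99.7°

Δψ = ln[tan(π/4+φ₂/2)/tan(π/4+φ₁/2)] = -0.1225
Δλ = +0.7165 rad (taken the short way round)
course = atan2(Δλ, Δψ) = 99.70°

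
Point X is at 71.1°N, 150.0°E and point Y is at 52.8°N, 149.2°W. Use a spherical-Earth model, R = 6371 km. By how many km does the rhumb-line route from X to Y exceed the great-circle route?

Great circle: cos σ = sin φ₁ sin φ₂ + cos φ₁ cos φ₂ cos Δλ,  σ = 0.5565 rad → d_gc = 3545.24 km
Rhumb line: Δψ = -0.7040, q = Δφ/Δψ = 0.4537, d_rh = R√(Δφ²+q²Δλ²) = 3680.68 km
Excess = 3680.68 − 3545.24 = 135.44 ≈ 135 km

135 km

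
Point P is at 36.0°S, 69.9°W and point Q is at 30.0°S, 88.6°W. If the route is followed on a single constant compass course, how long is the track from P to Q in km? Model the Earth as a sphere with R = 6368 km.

Δψ = ln[tan(π/4+φ₂/2)/tan(π/4+φ₁/2)] = +0.1250;  Δφ = +0.1047 rad,  Δλ = -0.3264 rad
q = Δφ/Δψ = 0.8380
d = R·√(Δφ² + q²Δλ²) = 6368·0.29285 = 1865 km

1865 km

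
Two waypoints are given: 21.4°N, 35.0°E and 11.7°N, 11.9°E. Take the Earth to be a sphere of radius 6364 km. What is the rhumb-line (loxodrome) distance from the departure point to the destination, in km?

Rhumb course C = atan2(Δλ, Δψ) with Δψ = ln[tan(π/4+φ₂/2)/tan(π/4+φ₁/2)] = -0.1769, Δλ = -0.4032 → C = 246.31°
d = R·|Δφ| / |cos C| = 6364·0.16930 / 0.40172 = 2682 km

2682 km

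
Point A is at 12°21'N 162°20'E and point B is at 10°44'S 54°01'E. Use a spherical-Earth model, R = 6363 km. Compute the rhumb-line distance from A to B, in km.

12218 km

Rhumb course C = atan2(Δλ, Δψ) with Δψ = ln[tan(π/4+φ₂/2)/tan(π/4+φ₁/2)] = -0.4057, Δλ = -1.8905 → C = 257.89°
d = R·|Δφ| / |cos C| = 6363·0.40288 / 0.20981 = 12218 km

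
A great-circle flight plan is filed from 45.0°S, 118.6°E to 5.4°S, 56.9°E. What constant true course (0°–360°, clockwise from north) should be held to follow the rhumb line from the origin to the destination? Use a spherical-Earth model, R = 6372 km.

Δψ = ln[tan(π/4+φ₂/2)/tan(π/4+φ₁/2)] = +0.7870
Δλ = -1.0769 rad (taken the short way round)
course = atan2(Δλ, Δψ) = 306.16°

306.2°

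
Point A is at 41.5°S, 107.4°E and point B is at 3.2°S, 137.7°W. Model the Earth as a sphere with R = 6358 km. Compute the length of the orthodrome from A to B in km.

11777 km

cos σ = sin φ₁ sin φ₂ + cos φ₁ cos φ₂ cos Δλ
      = sin(-41.50°)sin(-3.20°) + cos(-41.50°)cos(-3.20°)cos(114.90°) = -0.2779
σ = 106.132° → d = Rσ = 6358·1.85236 = 11777 km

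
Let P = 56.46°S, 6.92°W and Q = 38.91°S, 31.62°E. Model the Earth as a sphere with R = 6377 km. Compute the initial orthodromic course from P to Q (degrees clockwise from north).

71.7°

θ = atan2( sin Δλ·cos φ₂ ,  cos φ₁ sin φ₂ − sin φ₁ cos φ₂ cos Δλ )
  = atan2(+0.4848, +0.1603) = 71.71°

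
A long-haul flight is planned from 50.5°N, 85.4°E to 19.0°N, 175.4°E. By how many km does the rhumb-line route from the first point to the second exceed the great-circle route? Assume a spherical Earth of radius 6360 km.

356 km

Great circle: cos σ = sin φ₁ sin φ₂ + cos φ₁ cos φ₂ cos Δλ,  σ = 1.3169 rad → d_gc = 8375.23 km
Rhumb line: Δψ = -0.6865, q = Δφ/Δψ = 0.8009, d_rh = R√(Δφ²+q²Δλ²) = 8731.68 km
Excess = 8731.68 − 8375.23 = 356.45 ≈ 356 km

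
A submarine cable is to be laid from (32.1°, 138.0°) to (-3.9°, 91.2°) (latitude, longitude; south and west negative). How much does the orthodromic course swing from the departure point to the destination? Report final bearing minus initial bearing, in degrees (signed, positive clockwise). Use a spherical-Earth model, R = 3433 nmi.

At departure: θ₁ = atan2(sin Δλ cos φ₂, cos φ₁ sin φ₂ − sin φ₁ cos φ₂ cos Δλ) = 239.96°
At arrival: θ₂ = atan2(sin Δλ cos φ₁, −cos φ₂ sin φ₁ + sin φ₂ cos φ₁ cos Δλ) = 227.31°
Δθ = θ₂ − θ₁ = -12.7°

-12.7°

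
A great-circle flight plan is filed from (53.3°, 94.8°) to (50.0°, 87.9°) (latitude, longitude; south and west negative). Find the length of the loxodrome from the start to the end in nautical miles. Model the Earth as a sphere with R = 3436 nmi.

324 nmi

Rhumb course C = atan2(Δλ, Δψ) with Δψ = ln[tan(π/4+φ₂/2)/tan(π/4+φ₁/2)] = -0.0929, Δλ = -0.1204 → C = 232.36°
d = R·|Δφ| / |cos C| = 3436·0.05760 / 0.61072 = 324 nmi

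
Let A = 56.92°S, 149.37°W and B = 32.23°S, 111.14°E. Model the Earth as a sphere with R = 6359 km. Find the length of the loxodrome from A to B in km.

8157 km

Δψ = ln[tan(π/4+φ₂/2)/tan(π/4+φ₁/2)] = +0.6193;  Δφ = +0.4309 rad,  Δλ = -1.7364 rad
q = Δφ/Δψ = 0.6958
d = R·√(Δφ² + q²Δλ²) = 6359·1.28271 = 8157 km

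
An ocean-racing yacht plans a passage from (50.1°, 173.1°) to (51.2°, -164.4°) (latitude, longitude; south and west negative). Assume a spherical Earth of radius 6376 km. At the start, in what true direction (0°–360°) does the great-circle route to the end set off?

θ = atan2( sin Δλ·cos φ₂ ,  cos φ₁ sin φ₂ − sin φ₁ cos φ₂ cos Δλ )
  = atan2(+0.2398, +0.0558) = 76.90°

76.9°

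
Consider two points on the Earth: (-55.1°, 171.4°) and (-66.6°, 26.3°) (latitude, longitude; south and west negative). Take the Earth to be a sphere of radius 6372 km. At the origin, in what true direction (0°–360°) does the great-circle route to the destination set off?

N = sin Δλ·cos φ₂ = -0.2272;  D = cos φ₁ sin φ₂ − sin φ₁ cos φ₂ cos Δλ = -0.7922
initial course = atan2(N, D) = 196.00°

196.0°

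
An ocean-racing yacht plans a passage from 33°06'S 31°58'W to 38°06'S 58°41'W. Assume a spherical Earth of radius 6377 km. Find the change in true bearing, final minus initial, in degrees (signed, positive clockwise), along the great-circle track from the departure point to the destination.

At departure: θ₁ = atan2(sin Δλ cos φ₂, cos φ₁ sin φ₂ − sin φ₁ cos φ₂ cos Δλ) = 249.39°
At arrival: θ₂ = atan2(sin Δλ cos φ₁, −cos φ₂ sin φ₁ + sin φ₂ cos φ₁ cos Δλ) = 265.15°
Δθ = θ₂ − θ₁ = +15.8°

+15.8°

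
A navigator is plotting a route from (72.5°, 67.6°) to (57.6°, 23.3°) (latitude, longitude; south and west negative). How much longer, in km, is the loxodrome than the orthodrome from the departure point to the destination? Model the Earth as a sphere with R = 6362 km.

Great circle: cos σ = sin φ₁ sin φ₂ + cos φ₁ cos φ₂ cos Δλ,  σ = 0.4013 rad → d_gc = 2552.9 km
Rhumb line: Δψ = -0.6353, q = Δφ/Δψ = 0.4093, d_rh = R√(Δφ²+q²Δλ²) = 2606.1 km
Excess = 2606.1 − 2552.9 = 53.2 ≈ 53 km

53 km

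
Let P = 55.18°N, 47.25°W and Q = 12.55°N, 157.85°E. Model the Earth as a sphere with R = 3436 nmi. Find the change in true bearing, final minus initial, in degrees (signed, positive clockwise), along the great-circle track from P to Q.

At departure: θ₁ = atan2(sin Δλ cos φ₂, cos φ₁ sin φ₂ − sin φ₁ cos φ₂ cos Δλ) = 334.02°
At arrival: θ₂ = atan2(sin Δλ cos φ₁, −cos φ₂ sin φ₁ + sin φ₂ cos φ₁ cos Δλ) = 194.85°
Δθ = θ₂ − θ₁ = -139.2°

-139.2°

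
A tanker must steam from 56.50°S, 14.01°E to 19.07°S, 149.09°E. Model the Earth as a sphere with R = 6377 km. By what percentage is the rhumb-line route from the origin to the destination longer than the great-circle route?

14.1%

Great circle: σ = 1.6679 rad → d_gc = Rσ = 10636.0 km
Rhumb: Δφ = +0.6533, Δλ = +2.3576, Δψ = +0.8616, q = Δφ/Δψ = 0.7582 → d_rh = R√(Δφ²+q²Δλ²) = 12136.6 km
Excess = (12136.6 − 10636.0) / 10636.0 = 1500.6 / 10636.0 = 14.11% ≈ 14.1%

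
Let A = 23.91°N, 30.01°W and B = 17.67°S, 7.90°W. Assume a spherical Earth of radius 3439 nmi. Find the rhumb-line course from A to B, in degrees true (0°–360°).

152.6°

Δψ = ln[tan(π/4+φ₂/2)/tan(π/4+φ₁/2)] = -0.7434
Δλ = +0.3859 rad (taken the short way round)
course = atan2(Δλ, Δψ) = 152.57°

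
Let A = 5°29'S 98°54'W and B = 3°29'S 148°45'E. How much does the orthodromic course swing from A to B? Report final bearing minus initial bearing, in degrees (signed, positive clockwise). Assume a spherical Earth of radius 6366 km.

+13.3°

Initial bearing θ₁ = atan2(sin Δλ cos φ₂, cos φ₁ sin φ₂ − sin φ₁ cos φ₂ cos Δλ) = 264.02°
Final bearing θ₂ = (initial bearing from the destination back to the start) + 180° = 277.33°
Δθ = θ₂ − θ₁ = +13.3°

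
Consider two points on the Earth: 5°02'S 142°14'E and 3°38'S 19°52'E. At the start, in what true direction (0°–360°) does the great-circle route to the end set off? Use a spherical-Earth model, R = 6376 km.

262.6°

N = sin Δλ·cos φ₂ = -0.8429;  D = cos φ₁ sin φ₂ − sin φ₁ cos φ₂ cos Δλ = -0.1100
initial course = atan2(N, D) = 262.57°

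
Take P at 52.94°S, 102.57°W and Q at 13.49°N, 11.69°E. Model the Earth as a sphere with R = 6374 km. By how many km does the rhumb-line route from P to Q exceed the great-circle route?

490 km

Great circle: cos σ = sin φ₁ sin φ₂ + cos φ₁ cos φ₂ cos Δλ,  σ = 2.0119 rad → d_gc = 12823.9 km
Rhumb line: Δψ = +1.3307, q = Δφ/Δψ = 0.8713, d_rh = R√(Δφ²+q²Δλ²) = 13314.0 km
Excess = 13314.0 − 12823.9 = 490.1 ≈ 490 km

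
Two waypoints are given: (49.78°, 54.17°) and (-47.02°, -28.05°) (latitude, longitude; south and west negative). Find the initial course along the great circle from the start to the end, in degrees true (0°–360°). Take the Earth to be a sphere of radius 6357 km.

231.2°

θ = atan2( sin Δλ·cos φ₂ ,  cos φ₁ sin φ₂ − sin φ₁ cos φ₂ cos Δλ )
  = atan2(-0.6755, -0.5429) = 231.21°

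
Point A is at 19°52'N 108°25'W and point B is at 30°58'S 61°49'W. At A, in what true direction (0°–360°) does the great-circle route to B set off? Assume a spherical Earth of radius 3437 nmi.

137.7°

N = sin Δλ·cos φ₂ = +0.6230;  D = cos φ₁ sin φ₂ − sin φ₁ cos φ₂ cos Δλ = -0.6841
initial course = atan2(N, D) = 137.68°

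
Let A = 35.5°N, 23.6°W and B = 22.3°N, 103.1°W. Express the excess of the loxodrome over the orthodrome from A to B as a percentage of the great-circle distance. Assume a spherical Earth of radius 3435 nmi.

Great circle: σ = 1.2051 rad → d_gc = Rσ = 4139.5 nmi
Rhumb: Δφ = -0.2304, Δλ = -1.3875, Δψ = -0.2641, q = Δφ/Δψ = 0.8723 → d_rh = R√(Δφ²+q²Δλ²) = 4232.4 nmi
Excess = (4232.4 − 4139.5) / 4139.5 = 92.9 / 4139.5 = 2.24% ≈ 2.2%

2.2%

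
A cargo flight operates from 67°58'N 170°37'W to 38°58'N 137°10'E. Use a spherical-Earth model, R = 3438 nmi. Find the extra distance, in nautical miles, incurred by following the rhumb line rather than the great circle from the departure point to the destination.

57 nmi

Great circle: cos σ = sin φ₁ sin φ₂ + cos φ₁ cos φ₂ cos Δλ,  σ = 0.7049 rad → d_gc = 2423.6 nmi
Rhumb line: Δψ = -0.8968, q = Δφ/Δψ = 0.5644, d_rh = R√(Δφ²+q²Δλ²) = 2480.9 nmi
Excess = 2480.9 − 2423.6 = 57.3 ≈ 57 nmi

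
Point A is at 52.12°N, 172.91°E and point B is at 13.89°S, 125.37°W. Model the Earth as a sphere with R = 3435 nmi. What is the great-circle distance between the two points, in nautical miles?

5076 nmi

cos σ = sin φ₁ sin φ₂ + cos φ₁ cos φ₂ cos Δλ
      = sin(52.12°)sin(-13.89°) + cos(52.12°)cos(-13.89°)cos(61.72°) = 0.0929
σ = 84.668° → d = Rσ = 3435·1.47774 = 5076 nmi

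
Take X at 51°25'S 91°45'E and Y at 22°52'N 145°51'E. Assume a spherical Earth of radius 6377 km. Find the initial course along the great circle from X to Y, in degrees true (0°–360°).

48.3°

θ = atan2( sin Δλ·cos φ₂ ,  cos φ₁ sin φ₂ − sin φ₁ cos φ₂ cos Δλ )
  = atan2(+0.7464, +0.6647) = 48.31°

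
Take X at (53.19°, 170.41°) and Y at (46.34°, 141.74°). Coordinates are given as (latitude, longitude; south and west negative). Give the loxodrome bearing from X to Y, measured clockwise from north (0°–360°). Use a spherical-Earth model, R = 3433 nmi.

249.7°

Meridional parts: M(φ₁)=+1.1004, M(φ₂)=+0.9148 → ΔM = -0.1855;  Δλ = -0.5004 rad
tan C = Δλ / ΔM = +2.6973 → C = 249.66°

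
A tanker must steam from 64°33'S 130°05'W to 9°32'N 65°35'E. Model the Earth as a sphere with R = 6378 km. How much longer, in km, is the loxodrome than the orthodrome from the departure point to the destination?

Great circle: cos σ = sin φ₁ sin φ₂ + cos φ₁ cos φ₂ cos Δλ,  σ = 2.1623 rad → d_gc = 13791.0 km
Rhumb line: Δψ = +1.6552, q = Δφ/Δψ = 0.7812, d_rh = R√(Δφ²+q²Δλ²) = 16499.1 km
Excess = 16499.1 − 13791.0 = 2708.1 ≈ 2708 km

2708 km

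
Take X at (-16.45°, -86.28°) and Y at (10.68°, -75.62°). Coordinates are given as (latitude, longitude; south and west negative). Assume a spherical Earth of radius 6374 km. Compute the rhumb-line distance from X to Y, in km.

3238 km

Rhumb course C = atan2(Δλ, Δψ) with Δψ = ln[tan(π/4+φ₂/2)/tan(π/4+φ₁/2)] = +0.4786, Δλ = +0.1861 → C = 21.24°
d = R·|Δφ| / |cos C| = 6374·0.47351 / 0.93206 = 3238 km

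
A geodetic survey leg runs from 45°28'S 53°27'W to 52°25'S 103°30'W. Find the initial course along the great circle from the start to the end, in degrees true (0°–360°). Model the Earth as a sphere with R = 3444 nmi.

θ = atan2( sin Δλ·cos φ₂ ,  cos φ₁ sin φ₂ − sin φ₁ cos φ₂ cos Δλ )
  = atan2(-0.4676, -0.2766) = 239.39°

239.4°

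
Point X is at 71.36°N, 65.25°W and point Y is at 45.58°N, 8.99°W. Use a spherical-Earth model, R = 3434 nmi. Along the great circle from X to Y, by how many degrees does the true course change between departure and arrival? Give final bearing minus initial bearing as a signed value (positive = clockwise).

Initial bearing θ₁ = atan2(sin Δλ cos φ₂, cos φ₁ sin φ₂ − sin φ₁ cos φ₂ cos Δλ) = 103.53°
Final bearing θ₂ = (initial bearing from the destination back to the start) + 180° = 153.64°
Δθ = θ₂ − θ₁ = +50.1°

+50.1°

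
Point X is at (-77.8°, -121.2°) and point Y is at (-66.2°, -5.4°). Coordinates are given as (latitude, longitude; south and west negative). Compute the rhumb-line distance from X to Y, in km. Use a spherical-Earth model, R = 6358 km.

4042 km

Δψ = ln[tan(π/4+φ₂/2)/tan(π/4+φ₁/2)] = +0.6790;  Δφ = +0.2025 rad,  Δλ = +2.0211 rad
q = Δφ/Δψ = 0.2982
d = R·√(Δφ² + q²Δλ²) = 6358·0.63574 = 4042 km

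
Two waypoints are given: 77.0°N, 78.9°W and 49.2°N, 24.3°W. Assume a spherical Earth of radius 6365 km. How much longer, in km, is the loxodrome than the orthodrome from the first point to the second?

Great circle: cos σ = sin φ₁ sin φ₂ + cos φ₁ cos φ₂ cos Δλ,  σ = 0.6046 rad → d_gc = 3848.16 km
Rhumb line: Δψ = -1.1830, q = Δφ/Δψ = 0.4102, d_rh = R√(Δφ²+q²Δλ²) = 3965.69 km
Excess = 3965.69 − 3848.16 = 117.53 ≈ 118 km

118 km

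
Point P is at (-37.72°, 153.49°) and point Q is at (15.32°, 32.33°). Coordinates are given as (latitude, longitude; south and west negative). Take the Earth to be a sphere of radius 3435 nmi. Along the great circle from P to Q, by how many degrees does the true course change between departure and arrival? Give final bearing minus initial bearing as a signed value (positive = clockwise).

At departure: θ₁ = atan2(sin Δλ cos φ₂, cos φ₁ sin φ₂ − sin φ₁ cos φ₂ cos Δλ) = 263.34°
At arrival: θ₂ = atan2(sin Δλ cos φ₁, −cos φ₂ sin φ₁ + sin φ₂ cos φ₁ cos Δλ) = 305.45°
Δθ = θ₂ − θ₁ = +42.1°

+42.1°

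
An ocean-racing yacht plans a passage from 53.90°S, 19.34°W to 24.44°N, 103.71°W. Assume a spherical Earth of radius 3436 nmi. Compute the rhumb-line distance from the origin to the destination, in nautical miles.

6458 nmi

Δψ = ln[tan(π/4+φ₂/2)/tan(π/4+φ₁/2)] = +1.5613;  Δφ = +1.3673 rad,  Δλ = -1.4725 rad
q = Δφ/Δψ = 0.8757
d = R·√(Δφ² + q²Δλ²) = 3436·1.87946 = 6458 nmi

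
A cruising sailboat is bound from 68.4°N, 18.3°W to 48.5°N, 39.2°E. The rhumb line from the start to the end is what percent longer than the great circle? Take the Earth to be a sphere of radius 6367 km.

3.2%

Great circle: σ = 0.5963 rad → d_gc = Rσ = 3796.6 km
Rhumb: Δφ = -0.3473, Δλ = +1.0036, Δψ = -0.6862, q = Δφ/Δψ = 0.5062 → d_rh = R√(Δφ²+q²Δλ²) = 3918.0 km
Excess = (3918.0 − 3796.6) / 3796.6 = 121.4 / 3796.6 = 3.20% ≈ 3.2%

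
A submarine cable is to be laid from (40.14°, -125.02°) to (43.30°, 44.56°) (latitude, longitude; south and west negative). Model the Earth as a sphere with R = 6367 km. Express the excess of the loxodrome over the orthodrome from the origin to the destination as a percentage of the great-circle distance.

31.8%

Great circle: σ = 1.6761 rad → d_gc = Rσ = 10671.5 km
Rhumb: Δφ = +0.0552, Δλ = +2.9597, Δψ = +0.0739, q = Δφ/Δψ = 0.7462 → d_rh = R√(Δφ²+q²Δλ²) = 14065.5 km
Excess = (14065.5 − 10671.5) / 10671.5 = 3394.0 / 10671.5 = 31.80% ≈ 31.8%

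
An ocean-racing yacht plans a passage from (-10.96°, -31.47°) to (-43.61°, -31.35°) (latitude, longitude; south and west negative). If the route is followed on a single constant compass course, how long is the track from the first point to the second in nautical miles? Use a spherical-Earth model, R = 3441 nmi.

1961 nmi

Δψ = ln[tan(π/4+φ₂/2)/tan(π/4+φ₁/2)] = -0.6550;  Δφ = -0.5699 rad,  Δλ = +0.0021 rad
q = Δφ/Δψ = 0.8700
d = R·√(Δφ² + q²Δλ²) = 3441·0.56985 = 1961 nmi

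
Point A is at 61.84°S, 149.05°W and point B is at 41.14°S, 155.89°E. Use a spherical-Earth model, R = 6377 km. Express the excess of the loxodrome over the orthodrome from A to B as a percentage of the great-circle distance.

Great circle: σ = 0.6704 rad → d_gc = Rσ = 4275.1 km
Rhumb: Δφ = +0.3613, Δλ = -0.9610, Δψ = +0.5939, q = Δφ/Δψ = 0.6083 → d_rh = R√(Δφ²+q²Δλ²) = 4382.1 km
Excess = (4382.1 − 4275.1) / 4275.1 = 107.0 / 4275.1 = 2.50% ≈ 2.5%

2.5%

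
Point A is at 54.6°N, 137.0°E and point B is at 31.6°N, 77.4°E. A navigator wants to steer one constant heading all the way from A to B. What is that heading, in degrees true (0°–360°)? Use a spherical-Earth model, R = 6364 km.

241.7°

Meridional parts: M(φ₁)=+1.1421, M(φ₂)=+0.5818 → ΔM = -0.5603;  Δλ = -1.0402 rad
tan C = Δλ / ΔM = +1.8565 → C = 241.69°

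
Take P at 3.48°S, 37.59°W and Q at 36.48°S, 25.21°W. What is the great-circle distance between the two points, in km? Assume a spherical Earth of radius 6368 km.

Haversine: a = sin²(Δφ/2)+cos φ₁ cos φ₂ sin²(Δλ/2) = 0.09000;  σ = 2·atan2(√a,√(1−a))
σ = 34.914° → d = Rσ = 6368·0.60937 = 3880 km

3880 km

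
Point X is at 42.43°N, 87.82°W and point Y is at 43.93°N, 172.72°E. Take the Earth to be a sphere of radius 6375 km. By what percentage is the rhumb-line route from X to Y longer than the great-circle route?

Great circle: σ = 1.1802 rad → d_gc = Rσ = 7523.9 km
Rhumb: Δφ = +0.0262, Δλ = -1.7359, Δψ = +0.0359, q = Δφ/Δψ = 0.7292 → d_rh = R√(Δφ²+q²Δλ²) = 8070.8 km
Excess = (8070.8 − 7523.9) / 7523.9 = 546.9 / 7523.9 = 7.27% ≈ 7.3%

7.3%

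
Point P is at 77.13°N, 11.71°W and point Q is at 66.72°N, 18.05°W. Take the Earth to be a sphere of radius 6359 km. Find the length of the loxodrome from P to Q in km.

1175 km

Δψ = ln[tan(π/4+φ₂/2)/tan(π/4+φ₁/2)] = -0.6024;  Δφ = -0.1817 rad,  Δλ = -0.1107 rad
q = Δφ/Δψ = 0.3016
d = R·√(Δφ² + q²Δλ²) = 6359·0.18473 = 1175 km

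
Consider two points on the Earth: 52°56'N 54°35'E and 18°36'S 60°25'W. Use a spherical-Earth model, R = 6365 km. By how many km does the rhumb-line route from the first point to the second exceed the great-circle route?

Great circle: cos σ = sin φ₁ sin φ₂ + cos φ₁ cos φ₂ cos Δλ,  σ = 2.0897 rad → d_gc = 13301.0 km
Rhumb line: Δψ = -1.4234, q = Δφ/Δψ = 0.8771, d_rh = R√(Δφ²+q²Δλ²) = 13737.4 km
Excess = 13737.4 − 13301.0 = 436.4 ≈ 436 km

436 km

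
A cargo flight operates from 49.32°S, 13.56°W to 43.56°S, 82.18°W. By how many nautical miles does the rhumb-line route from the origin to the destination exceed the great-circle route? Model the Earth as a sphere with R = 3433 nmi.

Great circle: cos σ = sin φ₁ sin φ₂ + cos φ₁ cos φ₂ cos Δλ,  σ = 0.8027 rad → d_gc = 2755.5 nmi
Rhumb line: Δψ = +0.1461, q = Δφ/Δψ = 0.6882, d_rh = R√(Δφ²+q²Δλ²) = 2850.4 nmi
Excess = 2850.4 − 2755.5 = 94.9 ≈ 95 nmi

95 nmi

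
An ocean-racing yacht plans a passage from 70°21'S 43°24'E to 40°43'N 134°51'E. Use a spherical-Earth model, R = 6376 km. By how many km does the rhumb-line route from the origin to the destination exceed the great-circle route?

324 km

Great circle: cos σ = sin φ₁ sin φ₂ + cos φ₁ cos φ₂ cos Δλ,  σ = 2.2405 rad → d_gc = 14285.6 km
Rhumb line: Δψ = +2.5328, q = Δφ/Δψ = 0.7654, d_rh = R√(Δφ²+q²Δλ²) = 14609.3 km
Excess = 14609.3 − 14285.6 = 323.7 ≈ 324 km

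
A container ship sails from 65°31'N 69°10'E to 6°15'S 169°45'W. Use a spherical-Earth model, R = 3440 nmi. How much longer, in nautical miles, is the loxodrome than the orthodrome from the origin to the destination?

541 nmi

Great circle: cos σ = sin φ₁ sin φ₂ + cos φ₁ cos φ₂ cos Δλ,  σ = 1.8879 rad → d_gc = 6494.2 nmi
Rhumb line: Δψ = -1.6373, q = Δφ/Δψ = 0.7650, d_rh = R√(Δφ²+q²Δλ²) = 7035.4 nmi
Excess = 7035.4 − 6494.2 = 541.2 ≈ 541 nmi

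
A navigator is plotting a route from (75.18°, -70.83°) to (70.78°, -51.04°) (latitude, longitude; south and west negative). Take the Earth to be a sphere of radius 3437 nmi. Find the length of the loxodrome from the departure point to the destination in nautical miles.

435 nmi

Rhumb course C = atan2(Δλ, Δψ) with Δψ = ln[tan(π/4+φ₂/2)/tan(π/4+φ₁/2)] = -0.2638, Δλ = +0.3454 → C = 127.37°
d = R·|Δφ| / |cos C| = 3437·0.07679 / 0.60699 = 435 nmi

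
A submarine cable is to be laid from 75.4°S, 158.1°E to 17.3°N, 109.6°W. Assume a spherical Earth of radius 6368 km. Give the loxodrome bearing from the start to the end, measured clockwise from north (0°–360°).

Δψ = ln[tan(π/4+φ₂/2)/tan(π/4+φ₁/2)] = +2.3616
Δλ = +1.6109 rad (taken the short way round)
course = atan2(Δλ, Δψ) = 34.30°

34.3°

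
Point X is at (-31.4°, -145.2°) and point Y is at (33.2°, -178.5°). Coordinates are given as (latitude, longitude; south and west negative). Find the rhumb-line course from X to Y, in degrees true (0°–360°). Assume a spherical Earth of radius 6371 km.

Meridional parts: M(φ₁)=-0.5777, M(φ₂)=+0.6149 → ΔM = +1.1926;  Δλ = -0.5812 rad
tan C = Δλ / ΔM = -0.4873 → C = 334.02°

334.0°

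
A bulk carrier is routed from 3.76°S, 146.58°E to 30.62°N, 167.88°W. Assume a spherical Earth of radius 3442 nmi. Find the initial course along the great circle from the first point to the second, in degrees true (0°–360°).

48.3°

N = sin Δλ·cos φ₂ = +0.6142;  D = cos φ₁ sin φ₂ − sin φ₁ cos φ₂ cos Δλ = +0.5478
initial course = atan2(N, D) = 48.27°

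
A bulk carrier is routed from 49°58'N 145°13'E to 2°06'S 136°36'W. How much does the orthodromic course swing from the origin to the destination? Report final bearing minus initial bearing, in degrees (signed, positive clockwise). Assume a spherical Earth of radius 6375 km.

At departure: θ₁ = atan2(sin Δλ cos φ₂, cos φ₁ sin φ₂ − sin φ₁ cos φ₂ cos Δλ) = 100.44°
At arrival: θ₂ = atan2(sin Δλ cos φ₁, −cos φ₂ sin φ₁ + sin φ₂ cos φ₁ cos Δλ) = 140.73°
Δθ = θ₂ − θ₁ = +40.3°

+40.3°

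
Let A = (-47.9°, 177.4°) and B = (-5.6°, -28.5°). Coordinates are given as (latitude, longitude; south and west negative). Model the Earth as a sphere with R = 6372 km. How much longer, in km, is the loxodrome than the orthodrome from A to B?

Great circle: cos σ = sin φ₁ sin φ₂ + cos φ₁ cos φ₂ cos Δλ,  σ = 2.1268 rad → d_gc = 13552.04 km
Rhumb line: Δψ = +0.8570, q = Δφ/Δψ = 0.8615, d_rh = R√(Δφ²+q²Δλ²) = 15495.53 km
Excess = 15495.53 − 13552.04 = 1943.49 ≈ 1943 km

1943 km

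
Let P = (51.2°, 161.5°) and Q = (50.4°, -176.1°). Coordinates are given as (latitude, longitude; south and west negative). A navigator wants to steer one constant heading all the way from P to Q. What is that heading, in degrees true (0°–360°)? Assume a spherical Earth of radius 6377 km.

93.2°

Δψ = ln[tan(π/4+φ₂/2)/tan(π/4+φ₁/2)] = -0.0221
Δλ = +0.3910 rad (taken the short way round)
course = atan2(Δλ, Δψ) = 93.23°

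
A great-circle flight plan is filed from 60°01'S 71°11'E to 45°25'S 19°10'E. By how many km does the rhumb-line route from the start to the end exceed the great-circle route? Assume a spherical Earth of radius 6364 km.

85 km

Great circle: cos σ = sin φ₁ sin φ₂ + cos φ₁ cos φ₂ cos Δλ,  σ = 0.5866 rad → d_gc = 3733.4 km
Rhumb line: Δψ = +0.4258, q = Δφ/Δψ = 0.5984, d_rh = R√(Δφ²+q²Δλ²) = 3818.7 km
Excess = 3818.7 − 3733.4 = 85.3 ≈ 85 km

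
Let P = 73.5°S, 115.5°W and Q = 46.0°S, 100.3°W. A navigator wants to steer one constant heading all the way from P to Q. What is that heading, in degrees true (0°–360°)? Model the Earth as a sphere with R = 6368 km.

Meridional parts: M(φ₁)=-1.9311, M(φ₂)=-0.9063 → ΔM = +1.0248;  Δλ = +0.2653 rad
tan C = Δλ / ΔM = +0.2589 → C = 14.51°

14.5°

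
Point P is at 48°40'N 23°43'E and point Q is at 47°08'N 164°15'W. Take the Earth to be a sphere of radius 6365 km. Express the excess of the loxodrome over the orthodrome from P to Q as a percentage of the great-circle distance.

37.4%

Great circle: σ = 1.4652 rad → d_gc = Rσ = 9326.0 km
Rhumb: Δφ = -0.0268, Δλ = +3.0025, Δψ = -0.0399, q = Δφ/Δψ = 0.6704 → d_rh = R√(Δφ²+q²Δλ²) = 12812.5 km
Excess = (12812.5 − 9326.0) / 9326.0 = 3486.5 / 9326.0 = 37.38% ≈ 37.4%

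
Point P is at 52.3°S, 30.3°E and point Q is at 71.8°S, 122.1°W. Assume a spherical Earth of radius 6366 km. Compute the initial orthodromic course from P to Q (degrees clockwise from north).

190.3°

N = sin Δλ·cos φ₂ = -0.1447;  D = cos φ₁ sin φ₂ − sin φ₁ cos φ₂ cos Δλ = -0.7999
initial course = atan2(N, D) = 190.25°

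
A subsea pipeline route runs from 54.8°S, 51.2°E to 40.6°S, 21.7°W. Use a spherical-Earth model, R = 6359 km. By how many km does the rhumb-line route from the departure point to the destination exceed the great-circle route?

Great circle: cos σ = sin φ₁ sin φ₂ + cos φ₁ cos φ₂ cos Δλ,  σ = 0.8494 rad → d_gc = 5401.0 km
Rhumb line: Δψ = +0.3715, q = Δφ/Δψ = 0.6671, d_rh = R√(Δφ²+q²Δλ²) = 5622.6 km
Excess = 5622.6 − 5401.0 = 221.6 ≈ 222 km

222 km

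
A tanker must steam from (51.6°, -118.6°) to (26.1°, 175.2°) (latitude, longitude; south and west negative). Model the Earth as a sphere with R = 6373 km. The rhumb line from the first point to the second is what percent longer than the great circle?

2.5%

Great circle: σ = 0.9644 rad → d_gc = Rσ = 6146.4 km
Rhumb: Δφ = -0.4451, Δλ = -1.1554, Δψ = -0.5827, q = Δφ/Δψ = 0.7638 → d_rh = R√(Δφ²+q²Δλ²) = 6298.7 km
Excess = (6298.7 − 6146.4) / 6146.4 = 152.3 / 6146.4 = 2.48% ≈ 2.5%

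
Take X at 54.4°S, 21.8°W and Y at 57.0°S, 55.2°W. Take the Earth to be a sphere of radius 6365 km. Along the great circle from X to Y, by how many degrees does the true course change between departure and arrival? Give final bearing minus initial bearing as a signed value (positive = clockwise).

+27.8°

At departure: θ₁ = atan2(sin Δλ cos φ₂, cos φ₁ sin φ₂ − sin φ₁ cos φ₂ cos Δλ) = 248.43°
At arrival: θ₂ = atan2(sin Δλ cos φ₁, −cos φ₂ sin φ₁ + sin φ₂ cos φ₁ cos Δλ) = 276.28°
Δθ = θ₂ − θ₁ = +27.8°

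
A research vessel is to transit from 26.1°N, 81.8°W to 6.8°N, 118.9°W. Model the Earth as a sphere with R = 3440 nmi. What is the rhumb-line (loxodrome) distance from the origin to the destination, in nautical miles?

Δψ = ln[tan(π/4+φ₂/2)/tan(π/4+φ₁/2)] = -0.3532;  Δφ = -0.3368 rad,  Δλ = -0.6475 rad
q = Δφ/Δψ = 0.9537
d = R·√(Δφ² + q²Δλ²) = 3440·0.70345 = 2420 nmi

2420 nmi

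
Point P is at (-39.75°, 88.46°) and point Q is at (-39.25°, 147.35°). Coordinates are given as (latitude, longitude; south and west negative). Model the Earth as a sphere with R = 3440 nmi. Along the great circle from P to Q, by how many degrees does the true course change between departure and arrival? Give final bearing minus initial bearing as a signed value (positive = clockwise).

Initial bearing θ₁ = atan2(sin Δλ cos φ₂, cos φ₁ sin φ₂ − sin φ₁ cos φ₂ cos Δλ) = 109.18°
Final bearing θ₂ = (initial bearing from the destination back to the start) + 180° = 69.67°
Δθ = θ₂ − θ₁ = -39.5°

-39.5°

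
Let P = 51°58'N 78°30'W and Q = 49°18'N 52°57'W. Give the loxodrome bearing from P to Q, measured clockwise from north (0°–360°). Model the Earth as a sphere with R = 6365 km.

99.3°

Meridional parts: M(φ₁)=+1.0652, M(φ₂)=+0.9918 → ΔM = -0.0734;  Δλ = +0.4459 rad
tan C = Δλ / ΔM = -6.0750 → C = 99.35°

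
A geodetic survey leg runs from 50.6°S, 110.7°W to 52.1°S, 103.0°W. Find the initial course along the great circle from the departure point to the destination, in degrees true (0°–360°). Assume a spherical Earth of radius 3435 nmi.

110.3°

θ = atan2( sin Δλ·cos φ₂ ,  cos φ₁ sin φ₂ − sin φ₁ cos φ₂ cos Δλ )
  = atan2(+0.0823, -0.0305) = 110.31°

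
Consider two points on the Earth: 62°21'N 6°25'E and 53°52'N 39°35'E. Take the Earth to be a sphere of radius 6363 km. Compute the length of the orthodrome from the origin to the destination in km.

Haversine: a = sin²(Δφ/2)+cos φ₁ cos φ₂ sin²(Δλ/2) = 0.02776;  σ = 2·atan2(√a,√(1−a))
σ = 19.182° → d = Rσ = 6363·0.33480 = 2130 km

2130 km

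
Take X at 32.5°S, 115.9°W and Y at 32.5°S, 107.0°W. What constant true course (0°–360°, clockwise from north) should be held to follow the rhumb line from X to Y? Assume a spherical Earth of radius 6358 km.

90.0°

Δψ = ln[tan(π/4+φ₂/2)/tan(π/4+φ₁/2)] = +0.0000
Δλ = +0.1553 rad (taken the short way round)
course = atan2(Δλ, Δψ) = 90.00°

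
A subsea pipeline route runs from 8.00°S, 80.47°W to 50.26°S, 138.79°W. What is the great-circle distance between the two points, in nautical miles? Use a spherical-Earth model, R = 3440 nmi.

3838 nmi

cos σ = sin φ₁ sin φ₂ + cos φ₁ cos φ₂ cos Δλ
      = sin(-8.00°)sin(-50.26°) + cos(-8.00°)cos(-50.26°)cos(-58.32°) = 0.4395
σ = 63.928° → d = Rσ = 3440·1.11576 = 3838 nmi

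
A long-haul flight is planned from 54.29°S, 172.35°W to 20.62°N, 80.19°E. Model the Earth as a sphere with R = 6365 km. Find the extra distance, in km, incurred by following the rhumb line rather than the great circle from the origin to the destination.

Great circle: cos σ = sin φ₁ sin φ₂ + cos φ₁ cos φ₂ cos Δλ,  σ = 2.0374 rad → d_gc = 12968.10 km
Rhumb line: Δψ = +1.5007, q = Δφ/Δψ = 0.8712, d_rh = R√(Δφ²+q²Δλ²) = 13319.65 km
Excess = 13319.65 − 12968.10 = 351.55 ≈ 352 km

352 km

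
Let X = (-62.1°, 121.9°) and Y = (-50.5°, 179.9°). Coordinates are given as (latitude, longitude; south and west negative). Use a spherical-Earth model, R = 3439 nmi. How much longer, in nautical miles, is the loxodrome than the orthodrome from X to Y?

62 nmi

Great circle: cos σ = sin φ₁ sin φ₂ + cos φ₁ cos φ₂ cos Δλ,  σ = 0.5741 rad → d_gc = 1974.46 nmi
Rhumb line: Δψ = +0.3684, q = Δφ/Δψ = 0.5496, d_rh = R√(Δφ²+q²Δλ²) = 2036.03 nmi
Excess = 2036.03 − 1974.46 = 61.57 ≈ 62 nmi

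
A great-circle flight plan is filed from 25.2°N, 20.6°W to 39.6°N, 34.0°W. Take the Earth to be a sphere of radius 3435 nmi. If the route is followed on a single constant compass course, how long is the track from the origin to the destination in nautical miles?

1096 nmi

Rhumb course C = atan2(Δλ, Δψ) with Δψ = ln[tan(π/4+φ₂/2)/tan(π/4+φ₁/2)] = +0.2991, Δλ = -0.2339 → C = 321.98°
d = R·|Δφ| / |cos C| = 3435·0.25133 / 0.78776 = 1096 nmi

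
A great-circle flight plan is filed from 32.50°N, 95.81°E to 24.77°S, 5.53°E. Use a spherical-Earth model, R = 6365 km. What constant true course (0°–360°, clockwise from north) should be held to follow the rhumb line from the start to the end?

Δψ = ln[tan(π/4+φ₂/2)/tan(π/4+φ₁/2)] = -1.0468
Δλ = -1.5757 rad (taken the short way round)
course = atan2(Δλ, Δψ) = 236.40°

236.4°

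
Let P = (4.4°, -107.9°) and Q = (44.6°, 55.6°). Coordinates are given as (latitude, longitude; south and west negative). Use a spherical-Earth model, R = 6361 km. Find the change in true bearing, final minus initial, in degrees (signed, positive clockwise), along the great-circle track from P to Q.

Initial bearing θ₁ = atan2(sin Δλ cos φ₂, cos φ₁ sin φ₂ − sin φ₁ cos φ₂ cos Δλ) = 15.04°
Final bearing θ₂ = (initial bearing from the destination back to the start) + 180° = 158.69°
Δθ = θ₂ − θ₁ = +143.6°

+143.6°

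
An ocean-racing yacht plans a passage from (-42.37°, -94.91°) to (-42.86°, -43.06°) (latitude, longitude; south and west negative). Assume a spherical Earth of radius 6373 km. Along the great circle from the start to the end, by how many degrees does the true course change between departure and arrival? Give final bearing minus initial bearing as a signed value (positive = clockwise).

Initial bearing θ₁ = atan2(sin Δλ cos φ₂, cos φ₁ sin φ₂ − sin φ₁ cos φ₂ cos Δλ) = 108.90°
Final bearing θ₂ = (initial bearing from the destination back to the start) + 180° = 72.47°
Δθ = θ₂ − θ₁ = -36.4°

-36.4°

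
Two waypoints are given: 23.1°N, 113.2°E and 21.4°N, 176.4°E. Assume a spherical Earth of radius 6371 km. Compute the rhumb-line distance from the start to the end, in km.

6507 km

Δψ = ln[tan(π/4+φ₂/2)/tan(π/4+φ₁/2)] = -0.0321;  Δφ = -0.0297 rad,  Δλ = +1.1030 rad
q = Δφ/Δψ = 0.9255
d = R·√(Δφ² + q²Δλ²) = 6371·1.02130 = 6507 km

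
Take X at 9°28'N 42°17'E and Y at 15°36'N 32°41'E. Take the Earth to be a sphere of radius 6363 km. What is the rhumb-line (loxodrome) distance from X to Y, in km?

1243 km

Rhumb course C = atan2(Δλ, Δψ) with Δψ = ln[tan(π/4+φ₂/2)/tan(π/4+φ₁/2)] = +0.1097, Δλ = -0.1676 → C = 303.22°
d = R·|Δφ| / |cos C| = 6363·0.10705 / 0.54783 = 1243 km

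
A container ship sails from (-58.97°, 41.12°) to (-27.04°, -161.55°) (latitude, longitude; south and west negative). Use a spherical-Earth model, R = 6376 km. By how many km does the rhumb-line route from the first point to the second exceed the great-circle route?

2603 km

Great circle: cos σ = sin φ₁ sin φ₂ + cos φ₁ cos φ₂ cos Δλ,  σ = 1.6049 rad → d_gc = 10232.9 km
Rhumb line: Δψ = +0.7911, q = Δφ/Δψ = 0.7045, d_rh = R√(Δφ²+q²Δλ²) = 12835.7 km
Excess = 12835.7 − 10232.9 = 2602.8 ≈ 2603 km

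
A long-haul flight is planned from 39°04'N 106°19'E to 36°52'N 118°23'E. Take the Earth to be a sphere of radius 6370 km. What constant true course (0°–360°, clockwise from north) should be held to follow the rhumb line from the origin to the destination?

103.0°

Meridional parts: M(φ₁)=+0.7418, M(φ₂)=+0.6931 → ΔM = -0.0487;  Δλ = +0.2106 rad
tan C = Δλ / ΔM = -4.3235 → C = 103.02°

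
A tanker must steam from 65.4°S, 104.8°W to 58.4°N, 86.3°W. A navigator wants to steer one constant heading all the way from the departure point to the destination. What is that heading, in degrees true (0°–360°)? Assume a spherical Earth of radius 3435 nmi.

6.6°

Δψ = ln[tan(π/4+φ₂/2)/tan(π/4+φ₁/2)] = +2.7855
Δλ = +0.3229 rad (taken the short way round)
course = atan2(Δλ, Δψ) = 6.61°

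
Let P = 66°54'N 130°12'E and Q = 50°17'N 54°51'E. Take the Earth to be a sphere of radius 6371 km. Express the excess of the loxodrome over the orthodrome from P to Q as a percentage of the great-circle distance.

5.7%

Great circle: σ = 0.6905 rad → d_gc = Rσ = 4399.0 km
Rhumb: Δφ = -0.2900, Δλ = -1.3151, Δψ = -0.5695, q = Δφ/Δψ = 0.5093 → d_rh = R√(Δφ²+q²Δλ²) = 4649.9 km
Excess = (4649.9 − 4399.0) / 4399.0 = 250.9 / 4399.0 = 5.70% ≈ 5.7%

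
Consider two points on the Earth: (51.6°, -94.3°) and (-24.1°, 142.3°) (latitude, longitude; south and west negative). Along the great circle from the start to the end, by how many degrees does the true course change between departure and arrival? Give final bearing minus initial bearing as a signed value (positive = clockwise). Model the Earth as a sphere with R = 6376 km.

At departure: θ₁ = atan2(sin Δλ cos φ₂, cos φ₁ sin φ₂ − sin φ₁ cos φ₂ cos Δλ) = 280.42°
At arrival: θ₂ = atan2(sin Δλ cos φ₁, −cos φ₂ sin φ₁ + sin φ₂ cos φ₁ cos Δλ) = 222.01°
Δθ = θ₂ − θ₁ = -58.4°

-58.4°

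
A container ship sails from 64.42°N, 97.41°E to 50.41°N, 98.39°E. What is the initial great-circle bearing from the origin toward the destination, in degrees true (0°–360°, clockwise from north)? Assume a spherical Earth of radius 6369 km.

177.4°

θ = atan2( sin Δλ·cos φ₂ ,  cos φ₁ sin φ₂ − sin φ₁ cos φ₂ cos Δλ )
  = atan2(+0.0109, -0.2420) = 177.42°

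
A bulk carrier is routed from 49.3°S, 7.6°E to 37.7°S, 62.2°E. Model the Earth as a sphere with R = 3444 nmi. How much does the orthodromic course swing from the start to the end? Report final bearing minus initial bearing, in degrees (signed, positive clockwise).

-39.3°

At departure: θ₁ = atan2(sin Δλ cos φ₂, cos φ₁ sin φ₂ − sin φ₁ cos φ₂ cos Δλ) = 94.55°
At arrival: θ₂ = atan2(sin Δλ cos φ₁, −cos φ₂ sin φ₁ + sin φ₂ cos φ₁ cos Δλ) = 55.24°
Δθ = θ₂ − θ₁ = -39.3°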